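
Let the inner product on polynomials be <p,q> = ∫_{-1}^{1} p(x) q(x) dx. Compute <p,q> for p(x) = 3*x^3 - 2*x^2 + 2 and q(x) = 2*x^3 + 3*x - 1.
<p,q> = 278/105

Expand the product: p(x)·q(x) = 6*x^6 - 4*x^5 + 9*x^4 - 5*x^3 + 2*x^2 + 6*x - 2.
∫_{-1}^{1} of each monomial x^k gives [2/(k+1) if k even, 0 if k odd]. Integrating term-by-term (or equivalently evaluating the antiderivative F(x) = 6*x^7/7 - 2*x^6/3 + 9*x^5/5 - 5*x^4/4 + 2*x^3/3 + 3*x^2 - 2*x at the endpoints):
  F(1) − F(−1) = 337/140 − (-101/420) = 278/105.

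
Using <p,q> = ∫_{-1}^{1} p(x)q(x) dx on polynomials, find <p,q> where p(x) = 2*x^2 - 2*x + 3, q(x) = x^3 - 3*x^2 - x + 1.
<p,q> = -8/15

Expand the product: p(x)·q(x) = 2*x^5 - 8*x^4 + 7*x^3 - 5*x^2 - 5*x + 3.
∫_{-1}^{1} of each monomial x^k gives [2/(k+1) if k even, 0 if k odd]. Integrating term-by-term (or equivalently evaluating the antiderivative F(x) = x^6/3 - 8*x^5/5 + 7*x^4/4 - 5*x^3/3 - 5*x^2/2 + 3*x at the endpoints):
  F(1) − F(−1) = -41/60 − (-3/20) = -8/15.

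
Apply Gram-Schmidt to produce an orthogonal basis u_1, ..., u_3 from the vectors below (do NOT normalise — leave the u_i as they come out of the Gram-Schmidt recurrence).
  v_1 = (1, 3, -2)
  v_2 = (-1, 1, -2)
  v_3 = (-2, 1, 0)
Orthogonal basis:
  u_1 = (1, 3, -2)
  u_2 = (-10/7, -2/7, -8/7)
  u_3 = (-1, 1, 1)

Apply the Gram-Schmidt recurrence
  u_1 = v_1
  u_i = v_i − Σ_{j<i} ((v_i · u_j) / (u_j · u_j)) · u_j.

Step by step this gives:
  u_1 = (1, 3, -2)
  u_2 = (-10/7, -2/7, -8/7)
  u_3 = (-1, 1, 1)

Orthogonality check:
  u_2 · u_1 = 0 (should be 0)
  u_3 · u_1 = 0 (should be 0)
  u_3 · u_2 = 0 (should be 0)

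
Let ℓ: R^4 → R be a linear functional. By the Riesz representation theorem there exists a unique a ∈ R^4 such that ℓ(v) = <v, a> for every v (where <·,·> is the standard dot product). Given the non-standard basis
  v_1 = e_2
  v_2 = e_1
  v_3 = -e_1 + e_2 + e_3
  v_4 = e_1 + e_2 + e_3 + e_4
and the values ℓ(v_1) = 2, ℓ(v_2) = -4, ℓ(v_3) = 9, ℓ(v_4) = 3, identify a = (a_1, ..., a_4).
a = (-4, 2, 3, 2)

Write a = (a_1, ..., a_4) in the standard basis. For each basis vector v_i, ℓ(v_i) = <v_i, a> is a linear equation in the a_j's. Collect the n equations into a matrix system V a = ℓ, where row i of V is v_i (expressed in the standard basis). Since V is invertible (lower-triangular with 1s on the diagonal, up to permutation), solve by back-substitution:
  V =
[[0, 1, 0, 0],
 [1, 0, 0, 0],
 [-1, 1, 1, 0],
 [1, 1, 1, 1]]
  V a = (2, -4, 9, 3)
Solving gives a = (-4, 2, 3, 2).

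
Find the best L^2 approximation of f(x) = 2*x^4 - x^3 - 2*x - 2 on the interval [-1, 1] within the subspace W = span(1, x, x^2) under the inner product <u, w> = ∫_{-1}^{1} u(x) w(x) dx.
g(x) = 12*x^2/7 - 13*x/5 - 76/35

The best approximation g ∈ W is the orthogonal projection of f onto W. Writing g = a_0 + a_1 x + a_2 x^2, the coefficients solve the normal equations G · a = b where
  G_{ij} = <φ_i, φ_j> and b_i = <f, φ_i>, with φ_0 = 1, φ_1 = x, φ_2 = x^2.
G =
  [2, 0, 2/3]
  [0, 2/3, 0]
  [2/3, 0, 2/5],
b = (-16/5, -26/15, -16/21).
Solving gives a_0 = -76/35, a_1 = -13/5, a_2 = 12/7, so
  g(x) = 12*x^2/7 - 13*x/5 - 76/35.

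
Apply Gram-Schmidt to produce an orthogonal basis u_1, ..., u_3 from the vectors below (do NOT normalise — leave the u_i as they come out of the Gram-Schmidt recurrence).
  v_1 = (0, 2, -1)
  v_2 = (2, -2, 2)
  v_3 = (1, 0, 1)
Orthogonal basis:
  u_1 = (0, 2, -1)
  u_2 = (2, 2/5, 4/5)
  u_3 = (-1/6, 1/6, 1/3)

Apply the Gram-Schmidt recurrence
  u_1 = v_1
  u_i = v_i − Σ_{j<i} ((v_i · u_j) / (u_j · u_j)) · u_j.

Step by step this gives:
  u_1 = (0, 2, -1)
  u_2 = (2, 2/5, 4/5)
  u_3 = (-1/6, 1/6, 1/3)

Orthogonality check:
  u_2 · u_1 = 0 (should be 0)
  u_3 · u_1 = 0 (should be 0)
  u_3 · u_2 = 0 (should be 0)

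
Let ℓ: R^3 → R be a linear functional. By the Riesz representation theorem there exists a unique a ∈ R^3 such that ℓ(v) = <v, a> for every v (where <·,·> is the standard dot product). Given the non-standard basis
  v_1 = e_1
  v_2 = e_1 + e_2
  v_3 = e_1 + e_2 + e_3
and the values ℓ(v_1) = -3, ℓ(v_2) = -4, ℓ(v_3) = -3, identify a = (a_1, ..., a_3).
a = (-3, -1, 1)

Write a = (a_1, ..., a_3) in the standard basis. For each basis vector v_i, ℓ(v_i) = <v_i, a> is a linear equation in the a_j's. Collect the n equations into a matrix system V a = ℓ, where row i of V is v_i (expressed in the standard basis). Since V is invertible (lower-triangular with 1s on the diagonal, up to permutation), solve by back-substitution:
  V =
[[1, 0, 0],
 [1, 1, 0],
 [1, 1, 1]]
  V a = (-3, -4, -3)
Solving gives a = (-3, -1, 1).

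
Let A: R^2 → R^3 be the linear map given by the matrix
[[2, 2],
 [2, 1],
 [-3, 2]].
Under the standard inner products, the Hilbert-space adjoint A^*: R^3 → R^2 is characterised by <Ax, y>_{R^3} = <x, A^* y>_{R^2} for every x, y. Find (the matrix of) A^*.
A^* = A^T =
[[2, 2, -3],
 [2, 1, 2]]

For real matrices with standard dot products, the defining identity <Ax, y> = <x, A^* y> gives (Ax)^T y = x^T (A^*) y, i.e. x^T A^T y = x^T (A^*) y. Since this holds for all x, y, we must have A^* = A^T. Therefore
A^* =
[[2, 2, -3],
 [2, 1, 2]].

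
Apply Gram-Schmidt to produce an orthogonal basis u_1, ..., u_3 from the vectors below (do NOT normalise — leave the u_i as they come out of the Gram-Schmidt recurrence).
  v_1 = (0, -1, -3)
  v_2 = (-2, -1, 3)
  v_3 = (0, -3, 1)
Orthogonal basis:
  u_1 = (0, -1, -3)
  u_2 = (-2, -9/5, 3/5)
  u_3 = (30/19, -30/19, 10/19)

Apply the Gram-Schmidt recurrence
  u_1 = v_1
  u_i = v_i − Σ_{j<i} ((v_i · u_j) / (u_j · u_j)) · u_j.

Step by step this gives:
  u_1 = (0, -1, -3)
  u_2 = (-2, -9/5, 3/5)
  u_3 = (30/19, -30/19, 10/19)

Orthogonality check:
  u_2 · u_1 = 0 (should be 0)
  u_3 · u_1 = 0 (should be 0)
  u_3 · u_2 = 0 (should be 0)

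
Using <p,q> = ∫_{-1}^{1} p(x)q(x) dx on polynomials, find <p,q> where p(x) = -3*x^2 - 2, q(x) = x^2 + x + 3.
<p,q> = -308/15

Expand the product: p(x)·q(x) = -3*x^4 - 3*x^3 - 11*x^2 - 2*x - 6.
∫_{-1}^{1} of each monomial x^k gives [2/(k+1) if k even, 0 if k odd]. Integrating term-by-term (or equivalently evaluating the antiderivative F(x) = -3*x^5/5 - 3*x^4/4 - 11*x^3/3 - x^2 - 6*x at the endpoints):
  F(1) − F(−1) = -721/60 − (511/60) = -308/15.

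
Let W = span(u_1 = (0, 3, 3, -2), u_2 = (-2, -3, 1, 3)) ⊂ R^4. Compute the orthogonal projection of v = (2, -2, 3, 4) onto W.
proj_W(v) = (-314/181, -675/362, 581/362, 382/181)

Set up U = [u_1 | ... | u_2] ∈ R^(4×2). The projector onto W = col(U) is P = U (U^T U)^(-1) U^T.
Compute U^T U =
  [22, -12]
  [-12, 23],
and U^T v = (-5, 17).
Solve U^T U · c = U^T v for the coefficients: c = (89/362, 157/181). The projection is proj_W(v) = U c.
Check: (v - proj_W(v)) · u_1 = 0  (should be 0).
Check: (v - proj_W(v)) · u_2 = 0  (should be 0).
Result: proj_W(v) = (-314/181, -675/362, 581/362, 382/181).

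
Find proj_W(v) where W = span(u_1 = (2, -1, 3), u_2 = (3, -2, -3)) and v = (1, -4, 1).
proj_W(v) = (775/307, -448/307, 255/307)

Set up U = [u_1 | ... | u_2] ∈ R^(3×2). The projector onto W = col(U) is P = U (U^T U)^(-1) U^T.
Compute U^T U =
  [14, -1]
  [-1, 22],
and U^T v = (9, 8).
Solve U^T U · c = U^T v for the coefficients: c = (206/307, 121/307). The projection is proj_W(v) = U c.
Check: (v - proj_W(v)) · u_1 = 0  (should be 0).
Check: (v - proj_W(v)) · u_2 = 0  (should be 0).
Result: proj_W(v) = (775/307, -448/307, 255/307).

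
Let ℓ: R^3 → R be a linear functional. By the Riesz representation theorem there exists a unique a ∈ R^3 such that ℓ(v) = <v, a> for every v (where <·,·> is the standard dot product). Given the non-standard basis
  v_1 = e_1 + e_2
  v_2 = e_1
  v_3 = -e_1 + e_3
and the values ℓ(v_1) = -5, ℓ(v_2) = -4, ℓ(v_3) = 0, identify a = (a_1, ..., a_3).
a = (-4, -1, -4)

Write a = (a_1, ..., a_3) in the standard basis. For each basis vector v_i, ℓ(v_i) = <v_i, a> is a linear equation in the a_j's. Collect the n equations into a matrix system V a = ℓ, where row i of V is v_i (expressed in the standard basis). Since V is invertible (lower-triangular with 1s on the diagonal, up to permutation), solve by back-substitution:
  V =
[[1, 1, 0],
 [1, 0, 0],
 [-1, 0, 1]]
  V a = (-5, -4, 0)
Solving gives a = (-4, -1, -4).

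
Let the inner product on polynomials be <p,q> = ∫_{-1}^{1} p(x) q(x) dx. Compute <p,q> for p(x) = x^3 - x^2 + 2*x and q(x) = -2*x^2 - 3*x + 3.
<p,q> = -32/5

Expand the product: p(x)·q(x) = -2*x^5 - x^4 + 2*x^3 - 9*x^2 + 6*x.
∫_{-1}^{1} of each monomial x^k gives [2/(k+1) if k even, 0 if k odd]. Integrating term-by-term (or equivalently evaluating the antiderivative F(x) = -x^6/3 - x^5/5 + x^4/2 - 3*x^3 + 3*x^2 at the endpoints):
  F(1) − F(−1) = -1/30 − (191/30) = -32/5.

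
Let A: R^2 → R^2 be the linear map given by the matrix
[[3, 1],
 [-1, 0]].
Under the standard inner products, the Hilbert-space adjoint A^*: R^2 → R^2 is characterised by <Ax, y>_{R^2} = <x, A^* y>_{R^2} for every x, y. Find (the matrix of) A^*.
A^* = A^T =
[[3, -1],
 [1, 0]]

For real matrices with standard dot products, the defining identity <Ax, y> = <x, A^* y> gives (Ax)^T y = x^T (A^*) y, i.e. x^T A^T y = x^T (A^*) y. Since this holds for all x, y, we must have A^* = A^T. Therefore
A^* =
[[3, -1],
 [1, 0]].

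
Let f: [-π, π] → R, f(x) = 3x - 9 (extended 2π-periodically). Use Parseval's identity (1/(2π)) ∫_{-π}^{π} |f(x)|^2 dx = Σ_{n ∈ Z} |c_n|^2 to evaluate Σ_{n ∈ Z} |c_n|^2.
Σ |c_n|^2 = 3π^2 + 81

Expand and integrate term by term over [-π, π]:
  ∫ (3x)^2 dx = 9·(2π^3/3); ∫ 2·3·(-9)·x dx = 0 (odd integrand); ∫ (-9)^2 dx = 81·2π.
So (1/(2π)) ∫_{-π}^{π} (3x - 9)^2 dx = 9π^2/3 + 81 = 3π^2 + 81.
Parseval ⇒ Σ |c_n|^2 = 3π^2 + 81.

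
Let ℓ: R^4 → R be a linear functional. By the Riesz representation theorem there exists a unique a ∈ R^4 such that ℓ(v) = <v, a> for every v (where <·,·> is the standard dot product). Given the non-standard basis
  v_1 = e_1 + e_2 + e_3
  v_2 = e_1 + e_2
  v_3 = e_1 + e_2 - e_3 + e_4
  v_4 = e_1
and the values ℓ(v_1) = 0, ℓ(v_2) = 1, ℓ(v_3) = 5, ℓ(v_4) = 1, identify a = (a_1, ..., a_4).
a = (1, 0, -1, 3)

Write a = (a_1, ..., a_4) in the standard basis. For each basis vector v_i, ℓ(v_i) = <v_i, a> is a linear equation in the a_j's. Collect the n equations into a matrix system V a = ℓ, where row i of V is v_i (expressed in the standard basis). Since V is invertible (lower-triangular with 1s on the diagonal, up to permutation), solve by back-substitution:
  V =
[[1, 1, 1, 0],
 [1, 1, 0, 0],
 [1, 1, -1, 1],
 [1, 0, 0, 0]]
  V a = (0, 1, 5, 1)
Solving gives a = (1, 0, -1, 3).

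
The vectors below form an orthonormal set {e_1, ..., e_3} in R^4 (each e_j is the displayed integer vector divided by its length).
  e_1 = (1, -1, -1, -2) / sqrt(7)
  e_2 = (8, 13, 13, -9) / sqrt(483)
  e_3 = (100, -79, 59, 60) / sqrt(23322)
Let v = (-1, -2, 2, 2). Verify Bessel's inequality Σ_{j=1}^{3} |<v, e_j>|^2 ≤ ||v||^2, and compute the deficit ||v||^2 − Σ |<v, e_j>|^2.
Σ |<v, e_j>|^2 = 1475/169; ||v||^2 = 13; deficit = 722/169

Write each e_j = u_j / sqrt(<u_j, u_j>) where u_j is the displayed integer vector. Then <v, e_j> = <v, u_j> / sqrt(<u_j, u_j>), so |<v, e_j>|^2 = <v, u_j>^2 / <u_j, u_j>.
Coefficients: <v, e_1> = -5/sqrt(7), <v, e_2> = -26/sqrt(483), <v, e_3> = 296/sqrt(23322).
Square and sum: Σ |<v, e_j>|^2 = 1475/169.
Compute ||v||^2 = v·v = 13.
Deficit = 13 − 1475/169 = 722/169 ≥ 0, confirming Bessel's inequality. (The deficit equals ||v − Σ <v,e_j> e_j||^2, the squared distance from v to span{e_j}.)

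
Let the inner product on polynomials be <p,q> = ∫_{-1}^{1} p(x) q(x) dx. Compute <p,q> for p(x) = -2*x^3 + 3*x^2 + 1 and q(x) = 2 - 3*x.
<p,q> = 52/5

Expand the product: p(x)·q(x) = 6*x^4 - 13*x^3 + 6*x^2 - 3*x + 2.
∫_{-1}^{1} of each monomial x^k gives [2/(k+1) if k even, 0 if k odd]. Integrating term-by-term (or equivalently evaluating the antiderivative F(x) = 6*x^5/5 - 13*x^4/4 + 2*x^3 - 3*x^2/2 + 2*x at the endpoints):
  F(1) − F(−1) = 9/20 − (-199/20) = 52/5.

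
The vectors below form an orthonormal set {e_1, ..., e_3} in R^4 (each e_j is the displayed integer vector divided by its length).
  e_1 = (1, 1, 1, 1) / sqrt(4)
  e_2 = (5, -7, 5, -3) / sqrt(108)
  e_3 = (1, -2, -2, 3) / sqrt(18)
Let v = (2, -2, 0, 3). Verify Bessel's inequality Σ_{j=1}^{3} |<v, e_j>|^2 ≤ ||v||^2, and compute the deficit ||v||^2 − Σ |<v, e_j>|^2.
Σ |<v, e_j>|^2 = 101/6; ||v||^2 = 17; deficit = 1/6

Write each e_j = u_j / sqrt(<u_j, u_j>) where u_j is the displayed integer vector. Then <v, e_j> = <v, u_j> / sqrt(<u_j, u_j>), so |<v, e_j>|^2 = <v, u_j>^2 / <u_j, u_j>.
Coefficients: <v, e_1> = 3/sqrt(4), <v, e_2> = 15/sqrt(108), <v, e_3> = 15/sqrt(18).
Square and sum: Σ |<v, e_j>|^2 = 101/6.
Compute ||v||^2 = v·v = 17.
Deficit = 17 − 101/6 = 1/6 ≥ 0, confirming Bessel's inequality. (The deficit equals ||v − Σ <v,e_j> e_j||^2, the squared distance from v to span{e_j}.)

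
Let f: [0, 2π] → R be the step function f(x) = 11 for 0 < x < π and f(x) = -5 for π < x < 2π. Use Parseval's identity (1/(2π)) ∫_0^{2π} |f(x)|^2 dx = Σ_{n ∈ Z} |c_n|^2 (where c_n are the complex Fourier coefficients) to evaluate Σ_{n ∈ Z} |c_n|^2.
Σ |c_n|^2 = 73

Parseval equates the L^2 energy of f (normalised by 1/(2π)) with the ℓ^2 sum of its Fourier coefficients: (1/(2π)) ∫_0^{2π} |f|^2 = Σ |c_n|^2.
Compute the left side: (1/(2π)) [∫_0^π 11^2 dx + ∫_π^{2π} (-5)^2 dx] = (1/(2π)) · (121π + 25π) = (121 + 25)/2 = 73.
So Σ_{n ∈ Z} |c_n|^2 = 73.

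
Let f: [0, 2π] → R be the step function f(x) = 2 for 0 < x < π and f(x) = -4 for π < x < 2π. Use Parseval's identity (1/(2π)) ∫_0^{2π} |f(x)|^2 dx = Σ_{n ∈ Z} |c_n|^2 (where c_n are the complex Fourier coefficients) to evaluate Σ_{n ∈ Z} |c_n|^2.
Σ |c_n|^2 = 10

Parseval equates the L^2 energy of f (normalised by 1/(2π)) with the ℓ^2 sum of its Fourier coefficients: (1/(2π)) ∫_0^{2π} |f|^2 = Σ |c_n|^2.
Compute the left side: (1/(2π)) [∫_0^π 2^2 dx + ∫_π^{2π} (-4)^2 dx] = (1/(2π)) · (4π + 16π) = (4 + 16)/2 = 10.
So Σ_{n ∈ Z} |c_n|^2 = 10.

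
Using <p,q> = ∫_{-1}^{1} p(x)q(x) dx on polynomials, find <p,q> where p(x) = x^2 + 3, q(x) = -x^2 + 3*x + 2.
<p,q> = 164/15

Expand the product: p(x)·q(x) = -x^4 + 3*x^3 - x^2 + 9*x + 6.
∫_{-1}^{1} of each monomial x^k gives [2/(k+1) if k even, 0 if k odd]. Integrating term-by-term (or equivalently evaluating the antiderivative F(x) = -x^5/5 + 3*x^4/4 - x^3/3 + 9*x^2/2 + 6*x at the endpoints):
  F(1) − F(−1) = 643/60 − (-13/60) = 164/15.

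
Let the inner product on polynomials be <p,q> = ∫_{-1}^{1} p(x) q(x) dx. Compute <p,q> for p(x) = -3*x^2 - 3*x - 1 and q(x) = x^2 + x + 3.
<p,q> = -238/15

Expand the product: p(x)·q(x) = -3*x^4 - 6*x^3 - 13*x^2 - 10*x - 3.
∫_{-1}^{1} of each monomial x^k gives [2/(k+1) if k even, 0 if k odd]. Integrating term-by-term (or equivalently evaluating the antiderivative F(x) = -3*x^5/5 - 3*x^4/2 - 13*x^3/3 - 5*x^2 - 3*x at the endpoints):
  F(1) − F(−1) = -433/30 − (43/30) = -238/15.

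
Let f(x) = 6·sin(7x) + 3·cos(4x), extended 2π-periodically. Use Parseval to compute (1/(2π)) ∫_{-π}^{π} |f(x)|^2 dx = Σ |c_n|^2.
Σ |c_n|^2 = 45/2

Expand |f|^2 and use orthogonality of {sin(nx), cos(mx)} on [-π, π]:
  ∫_{-π}^{π} sin(nx)^2 dx = π, ∫ cos(mx)^2 dx = π, and cross terms integrate to 0.
So ∫_{-π}^{π} f(x)^2 dx = 6^2 · π + 3^2 · π = (36 + 9)π.
Divide by 2π: (36 + 9)/2 = 45/2.
By Parseval, this equals Σ |c_n|^2.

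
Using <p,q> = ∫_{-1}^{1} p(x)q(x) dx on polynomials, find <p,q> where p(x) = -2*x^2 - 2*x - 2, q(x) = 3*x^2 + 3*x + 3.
<p,q> = -132/5

Expand the product: p(x)·q(x) = -6*x^4 - 12*x^3 - 18*x^2 - 12*x - 6.
∫_{-1}^{1} of each monomial x^k gives [2/(k+1) if k even, 0 if k odd]. Integrating term-by-term (or equivalently evaluating the antiderivative F(x) = -6*x^5/5 - 3*x^4 - 6*x^3 - 6*x^2 - 6*x at the endpoints):
  F(1) − F(−1) = -111/5 − (21/5) = -132/5.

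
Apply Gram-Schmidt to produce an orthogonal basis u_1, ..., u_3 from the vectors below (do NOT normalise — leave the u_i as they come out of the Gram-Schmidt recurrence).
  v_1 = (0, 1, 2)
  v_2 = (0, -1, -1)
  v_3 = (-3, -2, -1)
Orthogonal basis:
  u_1 = (0, 1, 2)
  u_2 = (0, -2/5, 1/5)
  u_3 = (-3, 0, 0)

Apply the Gram-Schmidt recurrence
  u_1 = v_1
  u_i = v_i − Σ_{j<i} ((v_i · u_j) / (u_j · u_j)) · u_j.

Step by step this gives:
  u_1 = (0, 1, 2)
  u_2 = (0, -2/5, 1/5)
  u_3 = (-3, 0, 0)

Orthogonality check:
  u_2 · u_1 = 0 (should be 0)
  u_3 · u_1 = 0 (should be 0)
  u_3 · u_2 = 0 (should be 0)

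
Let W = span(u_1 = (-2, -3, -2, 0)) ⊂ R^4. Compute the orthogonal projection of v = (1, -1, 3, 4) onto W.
proj_W(v) = (10/17, 15/17, 10/17, 0)

Set up U = [u_1 | ... | u_1] ∈ R^(4×1). The projector onto W = col(U) is P = U (U^T U)^(-1) U^T.
Compute U^T U =
  [17],
and U^T v = (-5).
Solve U^T U · c = U^T v for the coefficients: c = (-5/17). The projection is proj_W(v) = U c.
Check: (v - proj_W(v)) · u_1 = 0  (should be 0).
Result: proj_W(v) = (10/17, 15/17, 10/17, 0).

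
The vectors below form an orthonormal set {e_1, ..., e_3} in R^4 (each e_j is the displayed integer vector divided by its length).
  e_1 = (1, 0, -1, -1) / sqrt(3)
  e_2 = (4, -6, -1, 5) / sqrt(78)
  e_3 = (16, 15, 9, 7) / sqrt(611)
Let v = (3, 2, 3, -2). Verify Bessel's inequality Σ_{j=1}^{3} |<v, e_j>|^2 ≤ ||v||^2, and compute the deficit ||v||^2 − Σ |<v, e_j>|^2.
Σ |<v, e_j>|^2 = 1603/94; ||v||^2 = 26; deficit = 841/94

Write each e_j = u_j / sqrt(<u_j, u_j>) where u_j is the displayed integer vector. Then <v, e_j> = <v, u_j> / sqrt(<u_j, u_j>), so |<v, e_j>|^2 = <v, u_j>^2 / <u_j, u_j>.
Coefficients: <v, e_1> = 2/sqrt(3), <v, e_2> = -13/sqrt(78), <v, e_3> = 91/sqrt(611).
Square and sum: Σ |<v, e_j>|^2 = 1603/94.
Compute ||v||^2 = v·v = 26.
Deficit = 26 − 1603/94 = 841/94 ≥ 0, confirming Bessel's inequality. (The deficit equals ||v − Σ <v,e_j> e_j||^2, the squared distance from v to span{e_j}.)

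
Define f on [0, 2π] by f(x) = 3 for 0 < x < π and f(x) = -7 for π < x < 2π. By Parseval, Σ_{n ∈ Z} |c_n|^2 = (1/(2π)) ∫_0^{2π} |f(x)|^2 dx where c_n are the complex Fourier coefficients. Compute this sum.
Σ |c_n|^2 = 29

Parseval equates the L^2 energy of f (normalised by 1/(2π)) with the ℓ^2 sum of its Fourier coefficients: (1/(2π)) ∫_0^{2π} |f|^2 = Σ |c_n|^2.
Compute the left side: (1/(2π)) [∫_0^π 3^2 dx + ∫_π^{2π} (-7)^2 dx] = (1/(2π)) · (9π + 49π) = (9 + 49)/2 = 29.
So Σ_{n ∈ Z} |c_n|^2 = 29.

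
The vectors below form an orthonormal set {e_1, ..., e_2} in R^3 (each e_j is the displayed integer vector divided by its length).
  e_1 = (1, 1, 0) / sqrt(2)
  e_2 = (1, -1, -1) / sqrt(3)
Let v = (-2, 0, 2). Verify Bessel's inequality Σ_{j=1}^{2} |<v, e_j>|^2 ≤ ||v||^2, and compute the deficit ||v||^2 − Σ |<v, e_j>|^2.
Σ |<v, e_j>|^2 = 22/3; ||v||^2 = 8; deficit = 2/3

Write each e_j = u_j / sqrt(<u_j, u_j>) where u_j is the displayed integer vector. Then <v, e_j> = <v, u_j> / sqrt(<u_j, u_j>), so |<v, e_j>|^2 = <v, u_j>^2 / <u_j, u_j>.
Coefficients: <v, e_1> = -2/sqrt(2), <v, e_2> = -4/sqrt(3).
Square and sum: Σ |<v, e_j>|^2 = 22/3.
Compute ||v||^2 = v·v = 8.
Deficit = 8 − 22/3 = 2/3 ≥ 0, confirming Bessel's inequality. (The deficit equals ||v − Σ <v,e_j> e_j||^2, the squared distance from v to span{e_j}.)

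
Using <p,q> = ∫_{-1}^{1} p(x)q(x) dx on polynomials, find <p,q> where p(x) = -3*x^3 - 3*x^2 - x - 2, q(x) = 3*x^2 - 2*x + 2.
<p,q> = -238/15

Expand the product: p(x)·q(x) = -9*x^5 - 3*x^4 - 3*x^3 - 10*x^2 + 2*x - 4.
∫_{-1}^{1} of each monomial x^k gives [2/(k+1) if k even, 0 if k odd]. Integrating term-by-term (or equivalently evaluating the antiderivative F(x) = -3*x^6/2 - 3*x^5/5 - 3*x^4/4 - 10*x^3/3 + x^2 - 4*x at the endpoints):
  F(1) − F(−1) = -551/60 − (401/60) = -238/15.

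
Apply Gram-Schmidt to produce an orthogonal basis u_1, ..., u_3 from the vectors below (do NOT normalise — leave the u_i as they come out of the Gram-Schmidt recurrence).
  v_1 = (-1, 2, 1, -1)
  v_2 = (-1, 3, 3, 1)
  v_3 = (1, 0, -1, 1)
Orthogonal basis:
  u_1 = (-1, 2, 1, -1)
  u_2 = (2/7, 3/7, 12/7, 16/7)
  u_3 = (32/59, 48/59, -44/59, 20/59)

Apply the Gram-Schmidt recurrence
  u_1 = v_1
  u_i = v_i − Σ_{j<i} ((v_i · u_j) / (u_j · u_j)) · u_j.

Step by step this gives:
  u_1 = (-1, 2, 1, -1)
  u_2 = (2/7, 3/7, 12/7, 16/7)
  u_3 = (32/59, 48/59, -44/59, 20/59)

Orthogonality check:
  u_2 · u_1 = 0 (should be 0)
  u_3 · u_1 = 0 (should be 0)
  u_3 · u_2 = 0 (should be 0)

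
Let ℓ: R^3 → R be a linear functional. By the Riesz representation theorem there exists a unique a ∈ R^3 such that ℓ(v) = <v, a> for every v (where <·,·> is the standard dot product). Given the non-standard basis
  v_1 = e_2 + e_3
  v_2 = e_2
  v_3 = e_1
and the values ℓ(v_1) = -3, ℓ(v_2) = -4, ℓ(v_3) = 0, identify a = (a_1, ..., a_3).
a = (0, -4, 1)

Write a = (a_1, ..., a_3) in the standard basis. For each basis vector v_i, ℓ(v_i) = <v_i, a> is a linear equation in the a_j's. Collect the n equations into a matrix system V a = ℓ, where row i of V is v_i (expressed in the standard basis). Since V is invertible (lower-triangular with 1s on the diagonal, up to permutation), solve by back-substitution:
  V =
[[0, 1, 1],
 [0, 1, 0],
 [1, 0, 0]]
  V a = (-3, -4, 0)
Solving gives a = (0, -4, 1).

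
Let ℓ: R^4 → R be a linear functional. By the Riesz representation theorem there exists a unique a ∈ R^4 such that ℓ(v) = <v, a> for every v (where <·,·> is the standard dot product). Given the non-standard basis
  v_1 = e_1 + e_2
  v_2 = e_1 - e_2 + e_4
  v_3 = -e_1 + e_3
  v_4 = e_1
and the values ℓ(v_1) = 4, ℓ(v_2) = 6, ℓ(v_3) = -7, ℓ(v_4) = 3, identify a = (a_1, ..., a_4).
a = (3, 1, -4, 4)

Write a = (a_1, ..., a_4) in the standard basis. For each basis vector v_i, ℓ(v_i) = <v_i, a> is a linear equation in the a_j's. Collect the n equations into a matrix system V a = ℓ, where row i of V is v_i (expressed in the standard basis). Since V is invertible (lower-triangular with 1s on the diagonal, up to permutation), solve by back-substitution:
  V =
[[1, 1, 0, 0],
 [1, -1, 0, 1],
 [-1, 0, 1, 0],
 [1, 0, 0, 0]]
  V a = (4, 6, -7, 3)
Solving gives a = (3, 1, -4, 4).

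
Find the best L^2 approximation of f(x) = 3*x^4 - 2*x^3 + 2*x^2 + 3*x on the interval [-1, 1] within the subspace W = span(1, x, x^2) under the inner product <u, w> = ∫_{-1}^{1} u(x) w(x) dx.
g(x) = 32*x^2/7 + 9*x/5 - 9/35

The best approximation g ∈ W is the orthogonal projection of f onto W. Writing g = a_0 + a_1 x + a_2 x^2, the coefficients solve the normal equations G · a = b where
  G_{ij} = <φ_i, φ_j> and b_i = <f, φ_i>, with φ_0 = 1, φ_1 = x, φ_2 = x^2.
G =
  [2, 0, 2/3]
  [0, 2/3, 0]
  [2/3, 0, 2/5],
b = (38/15, 6/5, 58/35).
Solving gives a_0 = -9/35, a_1 = 9/5, a_2 = 32/7, so
  g(x) = 32*x^2/7 + 9*x/5 - 9/35.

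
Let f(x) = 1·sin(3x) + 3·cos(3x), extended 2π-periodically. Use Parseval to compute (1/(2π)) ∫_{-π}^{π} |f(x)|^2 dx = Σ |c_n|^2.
Σ |c_n|^2 = 5

Expand |f|^2 and use orthogonality of {sin(nx), cos(mx)} on [-π, π]:
  ∫_{-π}^{π} sin(nx)^2 dx = π, ∫ cos(mx)^2 dx = π, and cross terms integrate to 0.
So ∫_{-π}^{π} f(x)^2 dx = 1^2 · π + 3^2 · π = (1 + 9)π.
Divide by 2π: (1 + 9)/2 = 5.
By Parseval, this equals Σ |c_n|^2.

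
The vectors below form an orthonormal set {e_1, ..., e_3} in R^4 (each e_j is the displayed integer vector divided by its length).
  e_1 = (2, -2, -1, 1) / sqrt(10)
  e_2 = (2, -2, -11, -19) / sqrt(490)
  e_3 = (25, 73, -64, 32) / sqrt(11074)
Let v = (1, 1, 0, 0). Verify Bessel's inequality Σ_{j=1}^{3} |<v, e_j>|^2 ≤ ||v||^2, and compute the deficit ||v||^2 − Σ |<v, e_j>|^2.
Σ |<v, e_j>|^2 = 98/113; ||v||^2 = 2; deficit = 128/113

Write each e_j = u_j / sqrt(<u_j, u_j>) where u_j is the displayed integer vector. Then <v, e_j> = <v, u_j> / sqrt(<u_j, u_j>), so |<v, e_j>|^2 = <v, u_j>^2 / <u_j, u_j>.
Coefficients: <v, e_1> = 0/sqrt(10), <v, e_2> = 0/sqrt(490), <v, e_3> = 98/sqrt(11074).
Square and sum: Σ |<v, e_j>|^2 = 98/113.
Compute ||v||^2 = v·v = 2.
Deficit = 2 − 98/113 = 128/113 ≥ 0, confirming Bessel's inequality. (The deficit equals ||v − Σ <v,e_j> e_j||^2, the squared distance from v to span{e_j}.)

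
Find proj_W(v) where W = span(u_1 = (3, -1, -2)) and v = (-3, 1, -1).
proj_W(v) = (-12/7, 4/7, 8/7)

Set up U = [u_1 | ... | u_1] ∈ R^(3×1). The projector onto W = col(U) is P = U (U^T U)^(-1) U^T.
Compute U^T U =
  [14],
and U^T v = (-8).
Solve U^T U · c = U^T v for the coefficients: c = (-4/7). The projection is proj_W(v) = U c.
Check: (v - proj_W(v)) · u_1 = 0  (should be 0).
Result: proj_W(v) = (-12/7, 4/7, 8/7).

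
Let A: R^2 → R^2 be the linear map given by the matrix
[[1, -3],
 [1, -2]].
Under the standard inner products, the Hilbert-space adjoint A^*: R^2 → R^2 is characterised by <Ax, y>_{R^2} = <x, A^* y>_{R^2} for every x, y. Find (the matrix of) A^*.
A^* = A^T =
[[1, 1],
 [-3, -2]]

For real matrices with standard dot products, the defining identity <Ax, y> = <x, A^* y> gives (Ax)^T y = x^T (A^*) y, i.e. x^T A^T y = x^T (A^*) y. Since this holds for all x, y, we must have A^* = A^T. Therefore
A^* =
[[1, 1],
 [-3, -2]].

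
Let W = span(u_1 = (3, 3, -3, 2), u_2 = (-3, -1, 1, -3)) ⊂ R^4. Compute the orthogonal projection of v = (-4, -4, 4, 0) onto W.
proj_W(v) = (-492/179, -764/179, 764/179, -192/179)

Set up U = [u_1 | ... | u_2] ∈ R^(4×2). The projector onto W = col(U) is P = U (U^T U)^(-1) U^T.
Compute U^T U =
  [31, -21]
  [-21, 20],
and U^T v = (-36, 20).
Solve U^T U · c = U^T v for the coefficients: c = (-300/179, -136/179). The projection is proj_W(v) = U c.
Check: (v - proj_W(v)) · u_1 = 0  (should be 0).
Check: (v - proj_W(v)) · u_2 = 0  (should be 0).
Result: proj_W(v) = (-492/179, -764/179, 764/179, -192/179).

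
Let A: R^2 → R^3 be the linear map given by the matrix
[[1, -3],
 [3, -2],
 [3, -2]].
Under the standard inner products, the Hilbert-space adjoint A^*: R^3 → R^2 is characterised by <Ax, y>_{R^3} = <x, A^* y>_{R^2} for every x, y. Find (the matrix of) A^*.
A^* = A^T =
[[1, 3, 3],
 [-3, -2, -2]]

For real matrices with standard dot products, the defining identity <Ax, y> = <x, A^* y> gives (Ax)^T y = x^T (A^*) y, i.e. x^T A^T y = x^T (A^*) y. Since this holds for all x, y, we must have A^* = A^T. Therefore
A^* =
[[1, 3, 3],
 [-3, -2, -2]].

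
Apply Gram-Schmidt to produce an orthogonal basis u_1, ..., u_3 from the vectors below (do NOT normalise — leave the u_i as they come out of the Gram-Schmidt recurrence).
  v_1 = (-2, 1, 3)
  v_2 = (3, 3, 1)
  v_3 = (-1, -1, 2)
Orthogonal basis:
  u_1 = (-2, 1, 3)
  u_2 = (3, 3, 1)
  u_3 = (12/19, -33/38, 27/38)

Apply the Gram-Schmidt recurrence
  u_1 = v_1
  u_i = v_i − Σ_{j<i} ((v_i · u_j) / (u_j · u_j)) · u_j.

Step by step this gives:
  u_1 = (-2, 1, 3)
  u_2 = (3, 3, 1)
  u_3 = (12/19, -33/38, 27/38)

Orthogonality check:
  u_2 · u_1 = 0 (should be 0)
  u_3 · u_1 = 0 (should be 0)
  u_3 · u_2 = 0 (should be 0)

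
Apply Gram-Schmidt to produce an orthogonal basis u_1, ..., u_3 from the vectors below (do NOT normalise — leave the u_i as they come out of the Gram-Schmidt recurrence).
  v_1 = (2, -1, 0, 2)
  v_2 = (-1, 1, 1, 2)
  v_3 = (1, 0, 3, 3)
Orthogonal basis:
  u_1 = (2, -1, 0, 2)
  u_2 = (-11/9, 10/9, 1, 16/9)
  u_3 = (15/31, -8/31, 61/31, -19/31)

Apply the Gram-Schmidt recurrence
  u_1 = v_1
  u_i = v_i − Σ_{j<i} ((v_i · u_j) / (u_j · u_j)) · u_j.

Step by step this gives:
  u_1 = (2, -1, 0, 2)
  u_2 = (-11/9, 10/9, 1, 16/9)
  u_3 = (15/31, -8/31, 61/31, -19/31)

Orthogonality check:
  u_2 · u_1 = 0 (should be 0)
  u_3 · u_1 = 0 (should be 0)
  u_3 · u_2 = 0 (should be 0)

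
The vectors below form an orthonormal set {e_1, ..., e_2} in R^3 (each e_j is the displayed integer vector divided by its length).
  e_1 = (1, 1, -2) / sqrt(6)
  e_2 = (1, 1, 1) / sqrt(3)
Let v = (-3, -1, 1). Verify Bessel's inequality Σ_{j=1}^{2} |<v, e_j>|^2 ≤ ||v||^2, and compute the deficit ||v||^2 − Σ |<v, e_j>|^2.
Σ |<v, e_j>|^2 = 9; ||v||^2 = 11; deficit = 2

Write each e_j = u_j / sqrt(<u_j, u_j>) where u_j is the displayed integer vector. Then <v, e_j> = <v, u_j> / sqrt(<u_j, u_j>), so |<v, e_j>|^2 = <v, u_j>^2 / <u_j, u_j>.
Coefficients: <v, e_1> = -6/sqrt(6), <v, e_2> = -3/sqrt(3).
Square and sum: Σ |<v, e_j>|^2 = 9.
Compute ||v||^2 = v·v = 11.
Deficit = 11 − 9 = 2 ≥ 0, confirming Bessel's inequality. (The deficit equals ||v − Σ <v,e_j> e_j||^2, the squared distance from v to span{e_j}.)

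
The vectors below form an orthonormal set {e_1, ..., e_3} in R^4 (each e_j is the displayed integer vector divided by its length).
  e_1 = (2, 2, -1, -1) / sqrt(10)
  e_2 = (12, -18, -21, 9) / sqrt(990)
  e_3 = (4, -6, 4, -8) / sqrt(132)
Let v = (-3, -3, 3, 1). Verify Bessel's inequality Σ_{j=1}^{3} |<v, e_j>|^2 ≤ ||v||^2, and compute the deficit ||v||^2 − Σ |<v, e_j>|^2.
Σ |<v, e_j>|^2 = 83/3; ||v||^2 = 28; deficit = 1/3

Write each e_j = u_j / sqrt(<u_j, u_j>) where u_j is the displayed integer vector. Then <v, e_j> = <v, u_j> / sqrt(<u_j, u_j>), so |<v, e_j>|^2 = <v, u_j>^2 / <u_j, u_j>.
Coefficients: <v, e_1> = -16/sqrt(10), <v, e_2> = -36/sqrt(990), <v, e_3> = 10/sqrt(132).
Square and sum: Σ |<v, e_j>|^2 = 83/3.
Compute ||v||^2 = v·v = 28.
Deficit = 28 − 83/3 = 1/3 ≥ 0, confirming Bessel's inequality. (The deficit equals ||v − Σ <v,e_j> e_j||^2, the squared distance from v to span{e_j}.)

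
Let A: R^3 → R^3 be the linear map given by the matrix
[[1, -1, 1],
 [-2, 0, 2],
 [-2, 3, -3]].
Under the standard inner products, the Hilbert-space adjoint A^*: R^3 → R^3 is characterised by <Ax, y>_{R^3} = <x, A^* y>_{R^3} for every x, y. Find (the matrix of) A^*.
A^* = A^T =
[[1, -2, -2],
 [-1, 0, 3],
 [1, 2, -3]]

For real matrices with standard dot products, the defining identity <Ax, y> = <x, A^* y> gives (Ax)^T y = x^T (A^*) y, i.e. x^T A^T y = x^T (A^*) y. Since this holds for all x, y, we must have A^* = A^T. Therefore
A^* =
[[1, -2, -2],
 [-1, 0, 3],
 [1, 2, -3]].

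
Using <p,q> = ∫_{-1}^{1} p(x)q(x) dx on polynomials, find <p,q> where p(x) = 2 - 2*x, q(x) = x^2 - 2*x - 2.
<p,q> = -4

Expand the product: p(x)·q(x) = -2*x^3 + 6*x^2 - 4.
∫_{-1}^{1} of each monomial x^k gives [2/(k+1) if k even, 0 if k odd]. Integrating term-by-term (or equivalently evaluating the antiderivative F(x) = -x^4/2 + 2*x^3 - 4*x at the endpoints):
  F(1) − F(−1) = -5/2 − (3/2) = -4.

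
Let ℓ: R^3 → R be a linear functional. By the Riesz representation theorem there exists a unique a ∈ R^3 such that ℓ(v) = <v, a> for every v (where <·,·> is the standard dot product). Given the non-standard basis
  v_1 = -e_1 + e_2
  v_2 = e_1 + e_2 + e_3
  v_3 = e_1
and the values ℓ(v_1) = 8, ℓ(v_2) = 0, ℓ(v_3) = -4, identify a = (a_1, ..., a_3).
a = (-4, 4, 0)

Write a = (a_1, ..., a_3) in the standard basis. For each basis vector v_i, ℓ(v_i) = <v_i, a> is a linear equation in the a_j's. Collect the n equations into a matrix system V a = ℓ, where row i of V is v_i (expressed in the standard basis). Since V is invertible (lower-triangular with 1s on the diagonal, up to permutation), solve by back-substitution:
  V =
[[-1, 1, 0],
 [1, 1, 1],
 [1, 0, 0]]
  V a = (8, 0, -4)
Solving gives a = (-4, 4, 0).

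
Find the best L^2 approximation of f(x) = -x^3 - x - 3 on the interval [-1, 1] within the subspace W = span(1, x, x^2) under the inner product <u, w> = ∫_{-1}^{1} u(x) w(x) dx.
g(x) = -8*x/5 - 3

The best approximation g ∈ W is the orthogonal projection of f onto W. Writing g = a_0 + a_1 x + a_2 x^2, the coefficients solve the normal equations G · a = b where
  G_{ij} = <φ_i, φ_j> and b_i = <f, φ_i>, with φ_0 = 1, φ_1 = x, φ_2 = x^2.
G =
  [2, 0, 2/3]
  [0, 2/3, 0]
  [2/3, 0, 2/5],
b = (-6, -16/15, -2).
Solving gives a_0 = -3, a_1 = -8/5, a_2 = 0, so
  g(x) = -8*x/5 - 3.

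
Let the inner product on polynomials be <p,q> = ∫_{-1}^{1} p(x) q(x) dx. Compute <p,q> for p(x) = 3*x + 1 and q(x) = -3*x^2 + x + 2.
<p,q> = 4

Expand the product: p(x)·q(x) = -9*x^3 + 7*x + 2.
∫_{-1}^{1} of each monomial x^k gives [2/(k+1) if k even, 0 if k odd]. Integrating term-by-term (or equivalently evaluating the antiderivative F(x) = -9*x^4/4 + 7*x^2/2 + 2*x at the endpoints):
  F(1) − F(−1) = 13/4 − (-3/4) = 4.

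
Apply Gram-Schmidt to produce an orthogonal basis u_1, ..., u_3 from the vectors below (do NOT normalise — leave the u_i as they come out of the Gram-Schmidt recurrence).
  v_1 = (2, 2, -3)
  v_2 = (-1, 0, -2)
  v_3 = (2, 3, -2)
Orthogonal basis:
  u_1 = (2, 2, -3)
  u_2 = (-25/17, -8/17, -22/17)
  u_3 = (-12/23, 21/23, 6/23)

Apply the Gram-Schmidt recurrence
  u_1 = v_1
  u_i = v_i − Σ_{j<i} ((v_i · u_j) / (u_j · u_j)) · u_j.

Step by step this gives:
  u_1 = (2, 2, -3)
  u_2 = (-25/17, -8/17, -22/17)
  u_3 = (-12/23, 21/23, 6/23)

Orthogonality check:
  u_2 · u_1 = 0 (should be 0)
  u_3 · u_1 = 0 (should be 0)
  u_3 · u_2 = 0 (should be 0)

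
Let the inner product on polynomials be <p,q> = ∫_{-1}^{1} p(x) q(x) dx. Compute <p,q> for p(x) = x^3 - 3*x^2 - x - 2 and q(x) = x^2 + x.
<p,q> = -14/5

Expand the product: p(x)·q(x) = x^5 - 2*x^4 - 4*x^3 - 3*x^2 - 2*x.
∫_{-1}^{1} of each monomial x^k gives [2/(k+1) if k even, 0 if k odd]. Integrating term-by-term (or equivalently evaluating the antiderivative F(x) = x^6/6 - 2*x^5/5 - x^4 - x^3 - x^2 at the endpoints):
  F(1) − F(−1) = -97/30 − (-13/30) = -14/5.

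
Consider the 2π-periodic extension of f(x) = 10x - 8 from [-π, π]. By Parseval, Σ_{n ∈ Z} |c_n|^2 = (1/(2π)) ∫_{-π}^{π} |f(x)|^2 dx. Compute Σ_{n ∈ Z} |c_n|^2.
Σ |c_n|^2 = 100π^2/3 + 64

Expand and integrate term by term over [-π, π]:
  ∫ (10x)^2 dx = 100·(2π^3/3); ∫ 2·10·(-8)·x dx = 0 (odd integrand); ∫ (-8)^2 dx = 64·2π.
So (1/(2π)) ∫_{-π}^{π} (10x - 8)^2 dx = 100π^2/3 + 64 = 100π^2/3 + 64.
Parseval ⇒ Σ |c_n|^2 = 100π^2/3 + 64.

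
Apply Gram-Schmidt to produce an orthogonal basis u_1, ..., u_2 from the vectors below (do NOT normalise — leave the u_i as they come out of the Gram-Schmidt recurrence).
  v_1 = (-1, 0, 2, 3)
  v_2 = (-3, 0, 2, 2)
Orthogonal basis:
  u_1 = (-1, 0, 2, 3)
  u_2 = (-29/14, 0, 1/7, -11/14)

Apply the Gram-Schmidt recurrence
  u_1 = v_1
  u_i = v_i − Σ_{j<i} ((v_i · u_j) / (u_j · u_j)) · u_j.

Step by step this gives:
  u_1 = (-1, 0, 2, 3)
  u_2 = (-29/14, 0, 1/7, -11/14)

Orthogonality check:
  u_2 · u_1 = 0 (should be 0)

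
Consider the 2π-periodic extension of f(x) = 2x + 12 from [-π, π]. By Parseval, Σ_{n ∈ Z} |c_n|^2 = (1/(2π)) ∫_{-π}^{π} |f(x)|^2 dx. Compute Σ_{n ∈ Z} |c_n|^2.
Σ |c_n|^2 = 4π^2/3 + 144

Expand and integrate term by term over [-π, π]:
  ∫ (2x)^2 dx = 4·(2π^3/3); ∫ 2·2·(12)·x dx = 0 (odd integrand); ∫ 12^2 dx = 144·2π.
So (1/(2π)) ∫_{-π}^{π} (2x + 12)^2 dx = 4π^2/3 + 144 = 4π^2/3 + 144.
Parseval ⇒ Σ |c_n|^2 = 4π^2/3 + 144.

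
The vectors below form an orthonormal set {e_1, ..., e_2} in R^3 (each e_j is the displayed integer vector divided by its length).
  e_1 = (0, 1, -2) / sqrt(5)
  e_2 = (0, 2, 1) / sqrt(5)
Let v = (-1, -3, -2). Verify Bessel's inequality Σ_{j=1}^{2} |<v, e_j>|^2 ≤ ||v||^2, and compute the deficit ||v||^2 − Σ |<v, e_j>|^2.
Σ |<v, e_j>|^2 = 13; ||v||^2 = 14; deficit = 1

Write each e_j = u_j / sqrt(<u_j, u_j>) where u_j is the displayed integer vector. Then <v, e_j> = <v, u_j> / sqrt(<u_j, u_j>), so |<v, e_j>|^2 = <v, u_j>^2 / <u_j, u_j>.
Coefficients: <v, e_1> = 1/sqrt(5), <v, e_2> = -8/sqrt(5).
Square and sum: Σ |<v, e_j>|^2 = 13.
Compute ||v||^2 = v·v = 14.
Deficit = 14 − 13 = 1 ≥ 0, confirming Bessel's inequality. (The deficit equals ||v − Σ <v,e_j> e_j||^2, the squared distance from v to span{e_j}.)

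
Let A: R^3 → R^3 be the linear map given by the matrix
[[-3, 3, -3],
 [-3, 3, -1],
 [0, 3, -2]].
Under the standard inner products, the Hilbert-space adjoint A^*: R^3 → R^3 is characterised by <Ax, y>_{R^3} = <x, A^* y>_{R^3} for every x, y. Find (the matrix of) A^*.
A^* = A^T =
[[-3, -3, 0],
 [3, 3, 3],
 [-3, -1, -2]]

For real matrices with standard dot products, the defining identity <Ax, y> = <x, A^* y> gives (Ax)^T y = x^T (A^*) y, i.e. x^T A^T y = x^T (A^*) y. Since this holds for all x, y, we must have A^* = A^T. Therefore
A^* =
[[-3, -3, 0],
 [3, 3, 3],
 [-3, -1, -2]].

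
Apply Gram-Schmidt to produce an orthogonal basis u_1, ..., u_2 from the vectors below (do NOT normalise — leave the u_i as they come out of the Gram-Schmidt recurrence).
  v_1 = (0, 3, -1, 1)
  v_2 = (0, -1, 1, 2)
Orthogonal basis:
  u_1 = (0, 3, -1, 1)
  u_2 = (0, -5/11, 9/11, 24/11)

Apply the Gram-Schmidt recurrence
  u_1 = v_1
  u_i = v_i − Σ_{j<i} ((v_i · u_j) / (u_j · u_j)) · u_j.

Step by step this gives:
  u_1 = (0, 3, -1, 1)
  u_2 = (0, -5/11, 9/11, 24/11)

Orthogonality check:
  u_2 · u_1 = 0 (should be 0)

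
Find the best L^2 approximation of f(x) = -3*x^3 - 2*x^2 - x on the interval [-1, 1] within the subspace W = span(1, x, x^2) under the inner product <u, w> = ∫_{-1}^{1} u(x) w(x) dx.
g(x) = -2*x^2 - 14*x/5

The best approximation g ∈ W is the orthogonal projection of f onto W. Writing g = a_0 + a_1 x + a_2 x^2, the coefficients solve the normal equations G · a = b where
  G_{ij} = <φ_i, φ_j> and b_i = <f, φ_i>, with φ_0 = 1, φ_1 = x, φ_2 = x^2.
G =
  [2, 0, 2/3]
  [0, 2/3, 0]
  [2/3, 0, 2/5],
b = (-4/3, -28/15, -4/5).
Solving gives a_0 = 0, a_1 = -14/5, a_2 = -2, so
  g(x) = -2*x^2 - 14*x/5.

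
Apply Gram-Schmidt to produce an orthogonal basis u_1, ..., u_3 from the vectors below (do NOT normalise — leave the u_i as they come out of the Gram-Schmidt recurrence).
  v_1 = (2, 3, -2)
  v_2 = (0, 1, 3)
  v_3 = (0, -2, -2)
Orthogonal basis:
  u_1 = (2, 3, -2)
  u_2 = (6/17, 26/17, 45/17)
  u_3 = (88/161, -48/161, 16/161)

Apply the Gram-Schmidt recurrence
  u_1 = v_1
  u_i = v_i − Σ_{j<i} ((v_i · u_j) / (u_j · u_j)) · u_j.

Step by step this gives:
  u_1 = (2, 3, -2)
  u_2 = (6/17, 26/17, 45/17)
  u_3 = (88/161, -48/161, 16/161)

Orthogonality check:
  u_2 · u_1 = 0 (should be 0)
  u_3 · u_1 = 0 (should be 0)
  u_3 · u_2 = 0 (should be 0)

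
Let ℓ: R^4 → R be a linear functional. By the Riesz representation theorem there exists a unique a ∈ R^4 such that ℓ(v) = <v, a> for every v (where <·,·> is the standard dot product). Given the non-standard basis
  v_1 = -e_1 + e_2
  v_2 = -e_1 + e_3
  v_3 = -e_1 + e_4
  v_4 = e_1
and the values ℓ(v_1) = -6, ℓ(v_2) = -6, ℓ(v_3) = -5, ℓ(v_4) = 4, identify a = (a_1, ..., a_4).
a = (4, -2, -2, -1)

Write a = (a_1, ..., a_4) in the standard basis. For each basis vector v_i, ℓ(v_i) = <v_i, a> is a linear equation in the a_j's. Collect the n equations into a matrix system V a = ℓ, where row i of V is v_i (expressed in the standard basis). Since V is invertible (lower-triangular with 1s on the diagonal, up to permutation), solve by back-substitution:
  V =
[[-1, 1, 0, 0],
 [-1, 0, 1, 0],
 [-1, 0, 0, 1],
 [1, 0, 0, 0]]
  V a = (-6, -6, -5, 4)
Solving gives a = (4, -2, -2, -1).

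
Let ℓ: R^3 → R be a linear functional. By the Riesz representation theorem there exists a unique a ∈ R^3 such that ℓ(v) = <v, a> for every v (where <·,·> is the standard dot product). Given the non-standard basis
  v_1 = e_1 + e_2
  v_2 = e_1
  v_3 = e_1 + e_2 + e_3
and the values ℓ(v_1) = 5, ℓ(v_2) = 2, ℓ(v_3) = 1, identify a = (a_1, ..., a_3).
a = (2, 3, -4)

Write a = (a_1, ..., a_3) in the standard basis. For each basis vector v_i, ℓ(v_i) = <v_i, a> is a linear equation in the a_j's. Collect the n equations into a matrix system V a = ℓ, where row i of V is v_i (expressed in the standard basis). Since V is invertible (lower-triangular with 1s on the diagonal, up to permutation), solve by back-substitution:
  V =
[[1, 1, 0],
 [1, 0, 0],
 [1, 1, 1]]
  V a = (5, 2, 1)
Solving gives a = (2, 3, -4).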